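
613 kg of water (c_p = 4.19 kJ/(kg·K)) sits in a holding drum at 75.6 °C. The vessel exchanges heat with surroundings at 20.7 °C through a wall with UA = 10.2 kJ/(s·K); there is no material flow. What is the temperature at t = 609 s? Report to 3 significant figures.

25.6 °C

Lumped-capacitance energy balance: M c_p dT/dt = UA(T_amb − T).
dT/dt = (T_ss − T)/τ with T_ss = T_amb = 20.700 °C, τ = M c_p/UA = 613·4.19/10.2 = 251.81 s.
Solution: T(t) = T_ss + (T₀ − T_ss) e^(−t/τ).
T(609) = 20.700 + (54.900)·0.089057 = 25.589 °C.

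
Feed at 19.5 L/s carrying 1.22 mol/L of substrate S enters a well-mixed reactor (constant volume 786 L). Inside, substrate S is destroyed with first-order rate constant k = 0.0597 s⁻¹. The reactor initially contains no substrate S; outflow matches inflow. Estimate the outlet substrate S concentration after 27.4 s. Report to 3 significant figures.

0.323 mol/L

V dC/dt = Q(C_in − C) − k V C.
This is linear with rate a = Q/V + k = 0.084509 s⁻¹.
C_ss = Q C_in/(Q + kV) = 0.35815 mol/L; C(t) = C_ss + (C₀ − C_ss) e^(−a t).
C(27.4) = 0.35815 + (-0.35815)·e^(−0.084509·27.4) = 0.35815 + (-0.35815)·0.098712 = 0.32280 mol/L.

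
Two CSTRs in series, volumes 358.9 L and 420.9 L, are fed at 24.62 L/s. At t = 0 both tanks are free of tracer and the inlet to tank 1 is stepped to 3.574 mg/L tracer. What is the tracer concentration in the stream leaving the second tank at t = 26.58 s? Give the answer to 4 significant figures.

Time constants: τᵢ = Vᵢ/Q for each well-mixed tank.
τ₁ = 358.9/24.62 = 14.5776 s; τ₂ = 420.9/24.62 = 17.0959 s.
Solving the cascade with C₁(0)=C₂(0)=0 gives C₂(t) = C_in[1 − (τ₁ e^(−t/τ₁) − τ₂ e^(−t/τ₂))/(τ₁ − τ₂)].
At t = 26.58: e^(−t/τ₁) = 0.161484, e^(−t/τ₂) = 0.211240.
C₂ = 3.574·[1 − (14.5776·0.161484 − 17.0959·0.211240)/(-2.51828)] = 3.574·0.500741 = 1.78965 mg/L.

1.790 mg/L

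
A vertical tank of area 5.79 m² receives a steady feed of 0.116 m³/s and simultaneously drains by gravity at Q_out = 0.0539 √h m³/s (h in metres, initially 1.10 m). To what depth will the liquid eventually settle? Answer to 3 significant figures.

Volume balance on the tank: A dh/dt = Q_in − 0.0539 √h. At steady state dh/dt = 0:
Q_in = 0.0539 √h_ss ⇒ √h_ss = 0.116/0.0539 = 2.1521.
h_ss = 2.1521² = 4.6317 m. (Since h₀ = 1.10 m < h_ss, the level will rise toward this value.)

4.63 m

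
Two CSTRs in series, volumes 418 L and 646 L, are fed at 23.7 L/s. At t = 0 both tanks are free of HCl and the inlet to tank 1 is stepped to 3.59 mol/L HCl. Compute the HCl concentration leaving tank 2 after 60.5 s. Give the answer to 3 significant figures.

Time constants: τᵢ = Vᵢ/Q for each well-mixed tank.
τ₁ = 418/23.7 = 17.637 s; τ₂ = 646/23.7 = 27.257 s.
Solving the cascade with C₁(0)=C₂(0)=0 gives C₂(t) = C_in[1 − (τ₁ e^(−t/τ₁) − τ₂ e^(−t/τ₂))/(τ₁ − τ₂)].
At t = 60.5: e^(−t/τ₁) = 0.032378, e^(−t/τ₂) = 0.10865.
C₂ = 3.59·[1 − (17.637·0.032378 − 27.257·0.10865)/(-9.6203)] = 3.59·0.75151 = 2.6979 mol/L.

2.70 mol/L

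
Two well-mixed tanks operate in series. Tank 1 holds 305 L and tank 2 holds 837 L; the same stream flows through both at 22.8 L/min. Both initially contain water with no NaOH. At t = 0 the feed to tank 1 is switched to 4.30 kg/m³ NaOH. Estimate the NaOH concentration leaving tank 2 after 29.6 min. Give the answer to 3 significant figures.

1.55 kg/m³

Species balance on tank i: dCᵢ/dt = (Cᵢ₋₁ − Cᵢ)/τᵢ with τᵢ = Vᵢ/Q.
τ₁ = 305/22.8 = 13.377 min; τ₂ = 837/22.8 = 36.711 min.
Solving the cascade with C₁(0)=C₂(0)=0 gives C₂(t) = C_in[1 − (τ₁ e^(−t/τ₁) − τ₂ e^(−t/τ₂))/(τ₁ − τ₂)].
At t = 29.6: e^(−t/τ₁) = 0.10940, e^(−t/τ₂) = 0.44650.
C₂ = 4.30·[1 − (13.377·0.10940 − 36.711·0.44650)/(-23.333)] = 4.30·0.36023 = 1.5490 kg/m³.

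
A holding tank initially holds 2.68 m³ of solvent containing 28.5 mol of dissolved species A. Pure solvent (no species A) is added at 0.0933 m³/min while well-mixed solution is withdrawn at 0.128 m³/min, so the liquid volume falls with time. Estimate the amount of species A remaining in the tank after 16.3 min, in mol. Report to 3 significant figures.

11.9 mol

Total volume: dV/dt = Q_in − Q_out = -0.034700 m³/min, so V(t) = 2.68 − 0.034700 t and V(16.3) = 2.1144 m³.
Species balance (pure solvent in): dm/dt = −Q_out · m/V(t).
dm/m = −Q_out dt/(V₀ − 0.034700 t); integrating gives ln(m/m₀) = −(Q_out/(Q_in−Q_out)) ln(V/V₀).
m = m₀ (V₀/V)^(Q_out/(Q_in−Q_out)) = 28.5 × (2.68/2.1144)^(-3.6888) = 11.887 mol.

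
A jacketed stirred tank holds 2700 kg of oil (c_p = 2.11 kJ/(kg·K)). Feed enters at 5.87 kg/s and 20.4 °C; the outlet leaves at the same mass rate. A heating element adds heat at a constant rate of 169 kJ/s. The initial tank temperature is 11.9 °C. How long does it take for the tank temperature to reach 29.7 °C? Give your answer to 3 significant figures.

Energy balance: M c_p dT/dt = ṁ c_p (T_in − T) + 169.
τ = M/ṁ = 459.97 s; T_ss = T_in + Q̇/(ṁ c_p) = 34.045 °C.
T(t) = T_ss + (T₀ − T_ss) e^(−t/τ). Set T = 29.7:
e^(−t/τ) = (29.7 − 34.045)/(11.9 − 34.045) = 0.19620
t = −459.97 · ln(0.19620) = 749.11 s.

749 s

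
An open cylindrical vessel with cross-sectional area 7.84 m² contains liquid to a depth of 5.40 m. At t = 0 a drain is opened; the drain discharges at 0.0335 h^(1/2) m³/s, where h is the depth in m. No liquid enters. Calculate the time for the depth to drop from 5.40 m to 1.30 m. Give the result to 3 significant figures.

554 s

Mass balance (ρ constant): A dh/dt = −0.0335 √h.
Separate and integrate: 2(√h − √h₀) = −(0.0335/A) t.
t = 2A(√h₀ − √h)/0.0335 = 2·7.84·(√5.40 − √1.30)/0.0335
  = 15.680 × (2.3238 − 1.1402) / 0.0335 = 554.00 s.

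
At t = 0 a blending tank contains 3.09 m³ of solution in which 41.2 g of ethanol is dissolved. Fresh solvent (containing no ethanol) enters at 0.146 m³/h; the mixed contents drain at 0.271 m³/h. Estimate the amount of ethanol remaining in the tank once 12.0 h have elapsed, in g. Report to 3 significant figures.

9.76 g

Let m(t) be the amount of ethanol. Volume: V(t) = V₀ + (Q_in − Q_out) t = 3.09 − 0.12500 t; V(12.0) = 1.5900 m³.
Species balance (pure solvent in): dm/dt = −Q_out · m/V(t).
dm/m = −Q_out dt/(V₀ − 0.12500 t); integrating gives ln(m/m₀) = −(Q_out/(Q_in−Q_out)) ln(V/V₀).
m = m₀ (V₀/V)^(Q_out/(Q_in−Q_out)) = 41.2 × (3.09/1.5900)^(-2.1680) = 9.7565 g.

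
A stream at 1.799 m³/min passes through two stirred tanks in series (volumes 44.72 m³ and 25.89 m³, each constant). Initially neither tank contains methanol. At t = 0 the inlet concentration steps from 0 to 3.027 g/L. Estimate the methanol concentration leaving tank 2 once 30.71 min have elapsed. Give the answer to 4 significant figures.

Each tank obeys Vᵢ dCᵢ/dt = Q(Cᵢ₋₁ − Cᵢ), so τᵢ = Vᵢ/Q.
τ₁ = 44.72/1.799 = 24.8583 min; τ₂ = 25.89/1.799 = 14.3913 min.
Solving the cascade with C₁(0)=C₂(0)=0 gives C₂(t) = C_in[1 − (τ₁ e^(−t/τ₁) − τ₂ e^(−t/τ₂))/(τ₁ − τ₂)].
At t = 30.71: e^(−t/τ₁) = 0.290717, e^(−t/τ₂) = 0.118372.
C₂ = 3.027·[1 − (24.8583·0.290717 − 14.3913·0.118372)/(10.4669)] = 3.027·0.472320 = 1.42971 g/L.

1.430 g/L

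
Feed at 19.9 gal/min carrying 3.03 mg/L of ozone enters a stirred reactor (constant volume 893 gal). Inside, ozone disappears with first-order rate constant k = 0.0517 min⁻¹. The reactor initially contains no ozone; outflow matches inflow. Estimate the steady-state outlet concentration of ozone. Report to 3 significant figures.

Species balance: V dC/dt = Q C_in − Q C − k V C.
At steady state: 0 = Q C_in − (Q + kV) C_ss, so C_ss = Q C_in/(Q + kV).
C_ss = 19.9·3.03/(19.9 + 0.0517·893) = 60.297/66.068 = 0.91265 mg/L.

0.913 mg/L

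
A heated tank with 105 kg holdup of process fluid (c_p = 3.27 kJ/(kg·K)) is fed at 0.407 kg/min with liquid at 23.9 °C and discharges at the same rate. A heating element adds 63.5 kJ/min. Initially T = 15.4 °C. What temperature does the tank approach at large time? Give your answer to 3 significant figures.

71.6 °C

M c_p dT/dt = ṁ c_p (T_in − T) + Q̇.
At steady state dT/dt = 0 ⇒ T_ss = T_in + Q̇/(ṁ c_p) = 23.9 + 63.5/(0.407·3.27) = 71.612 °C.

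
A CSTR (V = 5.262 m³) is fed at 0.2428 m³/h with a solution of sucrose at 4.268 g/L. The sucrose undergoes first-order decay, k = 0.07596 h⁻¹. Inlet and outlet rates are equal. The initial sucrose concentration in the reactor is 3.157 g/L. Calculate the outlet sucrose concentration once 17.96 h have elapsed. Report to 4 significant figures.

Species balance: V dC/dt = Q C_in − Q C − k V C.
dC/dt = (Q/V) C_in − (Q/V + k) C; effective rate a = Q/V + k = 0.0461422 + 0.07596 = 0.122102 h⁻¹.
C_ss = Q C_in/(Q + kV) = 1.61287 g/L; C(t) = C_ss + (C₀ − C_ss) e^(−a t).
C(17.96) = 1.61287 + (1.54413)·e^(−0.122102·17.96) = 1.61287 + (1.54413)·0.111587 = 1.78517 g/L.

1.785 g/L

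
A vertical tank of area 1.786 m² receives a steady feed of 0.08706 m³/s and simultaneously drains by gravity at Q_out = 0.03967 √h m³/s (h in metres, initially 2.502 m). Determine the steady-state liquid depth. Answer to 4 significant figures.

4.816 m

A dh/dt = Q_in − 0.03967 √h. Steady state requires inflow = outflow:
Q_in = 0.03967 √h_ss ⇒ √h_ss = 0.08706/0.03967 = 2.19461.
h_ss = 2.19461² = 4.81629 m. (Since h₀ = 2.502 m < h_ss, the level will rise toward this value.)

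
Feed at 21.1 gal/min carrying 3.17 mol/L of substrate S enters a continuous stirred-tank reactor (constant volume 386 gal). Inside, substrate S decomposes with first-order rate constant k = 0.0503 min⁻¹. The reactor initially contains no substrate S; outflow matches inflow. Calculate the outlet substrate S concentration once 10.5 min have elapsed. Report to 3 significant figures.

Accumulation = in − out − consumed: V dC/dt = Q C_in − Q C − k V C.
This is linear with rate a = Q/V + k = 0.10496 min⁻¹.
C_ss = Q C_in/(Q + kV) = 1.6509 mol/L; C(t) = C_ss + (C₀ − C_ss) e^(−a t).
C(10.5) = 1.6509 + (-1.6509)·e^(−0.10496·10.5) = 1.6509 + (-1.6509)·0.33217 = 1.1025 mol/L.

1.10 mol/L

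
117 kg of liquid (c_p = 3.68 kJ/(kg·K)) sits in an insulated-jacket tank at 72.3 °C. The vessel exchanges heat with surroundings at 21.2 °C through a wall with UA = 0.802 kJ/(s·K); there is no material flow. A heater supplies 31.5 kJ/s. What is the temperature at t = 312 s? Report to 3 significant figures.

67.1 °C

Lumped-capacitance energy balance: M c_p dT/dt = UA(T_amb − T) + Q̇.
dT/dt = (T_ss − T)/τ with T_ss = T_amb + Q̇/UA = 21.2 + 31.5/0.802 = 60.477 °C, τ = M c_p/UA = 117·3.68/0.802 = 536.86 s.
This is linear first-order; T(t) = T_ss + (T₀ − T_ss) e^(−t/τ).
T(312) = 60.477 + (11.823)·0.55925 = 67.089 °C.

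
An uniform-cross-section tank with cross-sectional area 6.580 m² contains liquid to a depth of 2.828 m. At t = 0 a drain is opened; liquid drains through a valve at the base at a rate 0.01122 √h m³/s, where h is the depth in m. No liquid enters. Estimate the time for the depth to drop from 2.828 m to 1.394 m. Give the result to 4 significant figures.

587.6 s

With no inflow, A dh/dt = −0.01122 √h.
∫ h^(−1/2) dh = −(0.01122/A) ∫ dt, giving 2√h = 2√h₀ − (0.01122/A) t.
t = 2A(√h₀ − √h)/0.01122 = 2·6.580·(√2.828 − √1.394)/0.01122
  = 13.1600 × (1.68167 − 1.18068) / 0.01122 = 587.612 s.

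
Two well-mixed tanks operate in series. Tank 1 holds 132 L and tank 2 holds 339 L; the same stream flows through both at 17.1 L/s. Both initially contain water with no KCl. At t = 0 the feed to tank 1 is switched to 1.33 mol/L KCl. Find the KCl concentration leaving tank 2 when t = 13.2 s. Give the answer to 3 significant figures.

Species balance on tank i: dCᵢ/dt = (Cᵢ₋₁ − Cᵢ)/τᵢ with τᵢ = Vᵢ/Q.
τ₁ = 132/17.1 = 7.7193 s; τ₂ = 339/17.1 = 19.825 s.
Solving the cascade with C₁(0)=C₂(0)=0 gives C₂(t) = C_in[1 − (τ₁ e^(−t/τ₁) − τ₂ e^(−t/τ₂))/(τ₁ − τ₂)].
At t = 13.2: e^(−t/τ₁) = 0.18087, e^(−t/τ₂) = 0.51384.
C₂ = 1.33·[1 − (7.7193·0.18087 − 19.825·0.51384)/(-12.105)] = 1.33·0.27383 = 0.36419 mol/L.

0.364 mol/L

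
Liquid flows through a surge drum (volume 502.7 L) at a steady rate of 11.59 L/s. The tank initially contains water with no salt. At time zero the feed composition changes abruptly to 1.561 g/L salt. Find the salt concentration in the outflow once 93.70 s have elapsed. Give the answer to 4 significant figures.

Transient balance on the dissolved component: V dC/dt = Q(C_in − C).
Rewrite as dC/dt + C/τ = C_in/τ, τ = V/Q = 43.3736 s.
Solution: C(t) = C_in + (C₀ − C_in) e^(−t/τ).
C(93.70) = 1.561 + (0 − 1.561)·e^(−93.70/43.3736) = 1.561 + (-1.56100)·0.115290 = 1.38103 g/L.

1.381 g/L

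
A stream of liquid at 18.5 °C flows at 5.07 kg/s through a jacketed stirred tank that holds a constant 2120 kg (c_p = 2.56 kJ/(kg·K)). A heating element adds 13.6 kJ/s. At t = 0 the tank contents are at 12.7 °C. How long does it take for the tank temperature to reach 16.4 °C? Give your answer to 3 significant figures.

325 s

Unsteady energy balance on the tank contents: M c_p dT/dt = ṁ c_p (T_in − T) + 13.6.
τ = M/ṁ = 418.15 s; T_ss = T_in + Q̇/(ṁ c_p) = 19.548 °C.
T(t) = T_ss + (T₀ − T_ss) e^(−t/τ). Set T = 16.4:
e^(−t/τ) = (16.4 − 19.548)/(12.7 − 19.548) = 0.45968
t = −418.15 · ln(0.45968) = 324.99 s.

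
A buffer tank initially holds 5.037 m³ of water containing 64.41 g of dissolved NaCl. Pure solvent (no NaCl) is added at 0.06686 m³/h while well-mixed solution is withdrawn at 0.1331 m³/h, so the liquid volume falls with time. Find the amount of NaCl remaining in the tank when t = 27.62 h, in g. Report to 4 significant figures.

Total volume: dV/dt = Q_in − Q_out = -0.0662400 m³/h, so V(t) = 5.037 − 0.0662400 t and V(27.62) = 3.20745 m³.
Solute balance: dm/dt = 0 − Q_out C = −Q_out m/V(t).
Separate: dm/m = −Q_out dt/V(t) ⇒ ln(m/m₀) = −(Q_out/(Q_in−Q_out)) ln(V/V₀).
m = m₀ (V₀/V)^(Q_out/(Q_in−Q_out)) = 64.41 × (5.037/3.20745)^(-2.00936) = 26.0073 g.

26.01 g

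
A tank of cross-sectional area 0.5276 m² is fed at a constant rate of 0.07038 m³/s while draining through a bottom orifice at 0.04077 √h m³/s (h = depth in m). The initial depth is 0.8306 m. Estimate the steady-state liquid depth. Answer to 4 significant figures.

2.980 m

A dh/dt = Q_in − 0.04077 √h. Steady state requires inflow = outflow:
Q_in = 0.04077 √h_ss ⇒ √h_ss = 0.07038/0.04077 = 1.72627.
h_ss = 1.72627² = 2.98001 m. (Since h₀ = 0.8306 m < h_ss, the level will rise toward this value.)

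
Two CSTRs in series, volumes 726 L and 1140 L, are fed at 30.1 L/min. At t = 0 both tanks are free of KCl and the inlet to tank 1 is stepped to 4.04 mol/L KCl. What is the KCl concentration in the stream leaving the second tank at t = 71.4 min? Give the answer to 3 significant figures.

Each tank obeys Vᵢ dCᵢ/dt = Q(Cᵢ₋₁ − Cᵢ), so τᵢ = Vᵢ/Q.
τ₁ = 726/30.1 = 24.120 min; τ₂ = 1140/30.1 = 37.874 min.
Tank 1: C₁ = C_in(1 − e^(−t/τ₁)). Tank 2 (τ₁ ≠ τ₂): C₂ = C_in[1 − (τ₁ e^(−t/τ₁) − τ₂ e^(−t/τ₂))/(τ₁ − τ₂)].
At t = 71.4: e^(−t/τ₁) = 0.051806, e^(−t/τ₂) = 0.15180.
C₂ = 4.04·[1 − (24.120·0.051806 − 37.874·0.15180)/(-13.754)] = 4.04·0.67286 = 2.7183 mol/L.

2.72 mol/L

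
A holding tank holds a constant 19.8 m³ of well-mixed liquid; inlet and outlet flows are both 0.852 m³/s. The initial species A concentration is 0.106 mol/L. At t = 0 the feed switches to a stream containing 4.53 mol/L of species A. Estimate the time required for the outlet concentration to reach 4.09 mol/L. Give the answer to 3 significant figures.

53.6 s

Species balance: V dC/dt = Q(C_in − C) ⇒ τ = V/Q = 23.239 s.
C(t) = C_in + (C₀ − C_in) e^(−t/τ). Set C = 4.09 and solve for t:
e^(−t/τ) = (C − C_in)/(C₀ − C_in) = (4.09 − 4.53)/(0.106 − 4.53) = 0.099458
t = −τ ln(…) = 23.239 × 2.3080 = 53.637 s.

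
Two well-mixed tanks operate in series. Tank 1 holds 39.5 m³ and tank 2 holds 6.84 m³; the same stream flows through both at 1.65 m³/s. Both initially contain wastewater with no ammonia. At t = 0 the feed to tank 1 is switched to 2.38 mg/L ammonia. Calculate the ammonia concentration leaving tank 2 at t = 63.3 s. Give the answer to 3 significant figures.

Each tank obeys Vᵢ dCᵢ/dt = Q(Cᵢ₋₁ − Cᵢ), so τᵢ = Vᵢ/Q.
τ₁ = 39.5/1.65 = 23.939 s; τ₂ = 6.84/1.65 = 4.1455 s.
Tank 1: C₁ = C_in(1 − e^(−t/τ₁)). Tank 2 (τ₁ ≠ τ₂): C₂ = C_in[1 − (τ₁ e^(−t/τ₁) − τ₂ e^(−t/τ₂))/(τ₁ − τ₂)].
At t = 63.3: e^(−t/τ₁) = 0.071064, e^(−t/τ₂) = 2.3358e-07.
C₂ = 2.38·[1 − (23.939·0.071064 − 4.1455·2.3358e-07)/(19.794)] = 2.38·0.91405 = 2.1754 mg/L.

2.18 mg/L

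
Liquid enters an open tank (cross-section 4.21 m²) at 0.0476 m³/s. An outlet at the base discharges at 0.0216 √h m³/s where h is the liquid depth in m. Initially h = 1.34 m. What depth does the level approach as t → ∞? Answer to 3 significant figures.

Level balance: A dh/dt = 0.0476 − 0.0216 √h. Setting dh/dt = 0:
Q_in = 0.0216 √h_ss ⇒ √h_ss = 0.0476/0.0216 = 2.2037.
h_ss = 2.2037² = 4.8563 m. (Since h₀ = 1.34 m < h_ss, the level will rise toward this value.)

4.86 m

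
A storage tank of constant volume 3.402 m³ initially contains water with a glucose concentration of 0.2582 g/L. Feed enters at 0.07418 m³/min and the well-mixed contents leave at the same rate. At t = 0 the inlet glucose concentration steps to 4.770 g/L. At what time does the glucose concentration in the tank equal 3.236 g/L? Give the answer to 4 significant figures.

Accumulation = in − out for the solute gives V dC/dt = Q(C_in − C), so τ = V/Q = 45.8614 min.
C(t) = C_in + (C₀ − C_in) e^(−t/τ). Set C = 3.236 and solve for t:
e^(−t/τ) = (C − C_in)/(C₀ − C_in) = (3.236 − 4.770)/(0.2582 − 4.770) = 0.339997
t = −τ ln(…) = 45.8614 × 1.07882 = 49.4761 min.

49.48 min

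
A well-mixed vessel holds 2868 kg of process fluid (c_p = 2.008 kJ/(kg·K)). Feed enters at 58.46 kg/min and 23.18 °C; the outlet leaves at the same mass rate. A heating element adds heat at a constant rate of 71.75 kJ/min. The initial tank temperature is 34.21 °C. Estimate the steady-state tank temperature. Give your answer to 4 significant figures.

M c_p dT/dt = ṁ c_p (T_in − T) + Q̇.
At steady state dT/dt = 0 ⇒ T_ss = T_in + Q̇/(ṁ c_p) = 23.18 + 71.75/(58.46·2.008) = 23.7912 °C.

23.79 °C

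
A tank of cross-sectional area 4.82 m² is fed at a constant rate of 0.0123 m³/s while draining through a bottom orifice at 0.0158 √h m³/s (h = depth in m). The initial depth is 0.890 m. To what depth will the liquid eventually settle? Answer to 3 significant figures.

0.606 m

A dh/dt = Q_in − 0.0158 √h. Steady state requires inflow = outflow:
Q_in = 0.0158 √h_ss ⇒ √h_ss = 0.0123/0.0158 = 0.77848.
h_ss = 0.77848² = 0.60603 m. (Since h₀ = 0.890 m > h_ss, the level will fall toward this value.)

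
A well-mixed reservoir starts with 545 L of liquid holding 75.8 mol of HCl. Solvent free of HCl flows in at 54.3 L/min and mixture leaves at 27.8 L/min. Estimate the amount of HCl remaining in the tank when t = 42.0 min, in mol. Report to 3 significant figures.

Total volume: dV/dt = Q_in − Q_out = 26.500 L/min, so V(t) = 545 + 26.500 t and V(42.0) = 1658.0 L.
No HCl enters, so dm/dt = −Q_out · (m/V).
Separate: dm/m = −Q_out dt/V(t) ⇒ ln(m/m₀) = −(Q_out/(Q_in−Q_out)) ln(V/V₀).
m = m₀ (V₀/V)^(Q_out/(Q_in−Q_out)) = 75.8 × (545/1658.0)^(1.0491) = 23.593 mol.

23.6 mol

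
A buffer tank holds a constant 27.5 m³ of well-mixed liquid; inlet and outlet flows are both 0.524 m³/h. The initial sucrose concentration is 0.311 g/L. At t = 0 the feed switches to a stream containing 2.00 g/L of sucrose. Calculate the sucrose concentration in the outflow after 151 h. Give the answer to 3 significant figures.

1.90 g/L

Unsteady species balance (constant V, well mixed): V dC/dt = Q(C_in − C).
Time constant τ = V/Q = 27.5/0.524 = 52.481 h.
Solution: C(t) = C_in + (C₀ − C_in) e^(−t/τ).
C(151) = 2.00 + (0.311 − 2.00)·e^(−151/52.481) = 2.00 + (-1.6890)·0.056290 = 1.9049 g/L.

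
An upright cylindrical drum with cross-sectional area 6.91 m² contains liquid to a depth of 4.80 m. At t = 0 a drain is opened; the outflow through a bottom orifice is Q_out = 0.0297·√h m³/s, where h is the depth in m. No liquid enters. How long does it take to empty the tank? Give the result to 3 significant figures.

Volume balance on the tank: A dh/dt = −0.0297 √h.
This is separable: 2 d(√h)/dt = −0.0297/A, so √h = √h₀ − (0.0297/(2A)) t.
Tank is empty when √h = 0: t_empty = 2A√h₀/0.0297.
t_empty = 2·6.91·√4.80/0.0297 = 13.820·2.1909/0.0297 = 1019.5 s.

1020 s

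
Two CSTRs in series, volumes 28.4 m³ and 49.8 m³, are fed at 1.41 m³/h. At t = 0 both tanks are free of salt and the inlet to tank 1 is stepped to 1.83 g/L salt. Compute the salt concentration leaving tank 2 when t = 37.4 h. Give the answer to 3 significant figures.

Time constants: τᵢ = Vᵢ/Q for each well-mixed tank.
τ₁ = 28.4/1.41 = 20.142 h; τ₂ = 49.8/1.41 = 35.319 h.
Solving the cascade with C₁(0)=C₂(0)=0 gives C₂(t) = C_in[1 − (τ₁ e^(−t/τ₁) − τ₂ e^(−t/τ₂))/(τ₁ − τ₂)].
At t = 37.4: e^(−t/τ₁) = 0.15617, e^(−t/τ₂) = 0.34683.
C₂ = 1.83·[1 − (20.142·0.15617 − 35.319·0.34683)/(-15.177)] = 1.83·0.40014 = 0.73225 g/L.

0.732 g/L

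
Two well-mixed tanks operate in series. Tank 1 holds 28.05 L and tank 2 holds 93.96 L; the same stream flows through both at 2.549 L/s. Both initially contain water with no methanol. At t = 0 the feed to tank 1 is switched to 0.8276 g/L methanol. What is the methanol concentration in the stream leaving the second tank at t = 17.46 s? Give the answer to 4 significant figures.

Each tank obeys Vᵢ dCᵢ/dt = Q(Cᵢ₋₁ − Cᵢ), so τᵢ = Vᵢ/Q.
τ₁ = 28.05/2.549 = 11.0043 s; τ₂ = 93.96/2.549 = 36.8615 s.
Tank 1: C₁ = C_in(1 − e^(−t/τ₁)). Tank 2 (τ₁ ≠ τ₂): C₂ = C_in[1 − (τ₁ e^(−t/τ₁) − τ₂ e^(−t/τ₂))/(τ₁ − τ₂)].
At t = 17.46: e^(−t/τ₁) = 0.204610, e^(−t/τ₂) = 0.622716.
C₂ = 0.8276·[1 − (11.0043·0.204610 − 36.8615·0.622716)/(-25.8572)] = 0.8276·0.199346 = 0.164979 g/L.

0.1650 g/L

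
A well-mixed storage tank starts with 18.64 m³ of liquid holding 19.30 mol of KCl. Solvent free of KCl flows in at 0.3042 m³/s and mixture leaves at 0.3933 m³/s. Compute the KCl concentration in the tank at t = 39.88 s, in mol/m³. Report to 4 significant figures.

0.5029 mol/m³

Let m(t) be the amount of KCl. Volume: V(t) = V₀ + (Q_in − Q_out) t = 18.64 − 0.0891000 t; V(39.88) = 15.0867 m³.
Solute balance: dm/dt = 0 − Q_out C = −Q_out m/V(t).
Separate: dm/m = −Q_out dt/V(t) ⇒ ln(m/m₀) = −(Q_out/(Q_in−Q_out)) ln(V/V₀).
m = m₀ (V₀/V)^(Q_out/(Q_in−Q_out)) = 19.30 × (18.64/15.0867)^(-4.41414) = 7.58770 mol.
C = m/V = 7.58770/15.0867 = 0.502940 mol/m³.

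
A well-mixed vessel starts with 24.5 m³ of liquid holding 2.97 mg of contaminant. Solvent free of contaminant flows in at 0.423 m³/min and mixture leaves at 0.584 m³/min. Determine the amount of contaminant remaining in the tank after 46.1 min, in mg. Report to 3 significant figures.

0.802 mg

Let m(t) be the amount of contaminant. Volume: V(t) = V₀ + (Q_in − Q_out) t = 24.5 − 0.16100 t; V(46.1) = 17.078 m³.
Solute balance: dm/dt = 0 − Q_out C = −Q_out m/V(t).
Separate: dm/m = −Q_out dt/V(t) ⇒ ln(m/m₀) = −(Q_out/(Q_in−Q_out)) ln(V/V₀).
m = m₀ (V₀/V)^(Q_out/(Q_in−Q_out)) = 2.97 × (24.5/17.078)^(-3.6273) = 0.80212 mg.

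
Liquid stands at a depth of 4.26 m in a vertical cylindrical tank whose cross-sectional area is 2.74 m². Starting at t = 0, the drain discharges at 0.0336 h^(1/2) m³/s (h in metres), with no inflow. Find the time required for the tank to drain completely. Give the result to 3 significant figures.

Unsteady balance on liquid volume: A dh/dt = −0.0336 √h.
Separate and integrate: 2(√h − √h₀) = −(0.0336/A) t.
Tank is empty when √h = 0: t_empty = 2A√h₀/0.0336.
t_empty = 2·2.74·√4.26/0.0336 = 5.4800·2.0640/0.0336 = 336.62 s.

337 s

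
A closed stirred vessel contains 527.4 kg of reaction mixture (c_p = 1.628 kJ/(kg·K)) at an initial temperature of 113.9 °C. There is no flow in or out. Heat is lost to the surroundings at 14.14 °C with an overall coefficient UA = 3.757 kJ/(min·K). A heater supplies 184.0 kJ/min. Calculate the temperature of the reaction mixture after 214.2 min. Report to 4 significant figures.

Energy balance: M c_p dT/dt = −UA(T − T_amb) + Q̇.
dT/dt = (T_ss − T)/τ with T_ss = T_amb + Q̇/UA = 14.14 + 184.0/3.757 = 63.1152 °C, τ = M c_p/UA = 527.4·1.628/3.757 = 228.535 min.
Solution: T(t) = T_ss + (T₀ − T_ss) e^(−t/τ).
T(214.2) = 63.1152 + (50.7848)·0.391695 = 83.0074 °C.

83.01 °C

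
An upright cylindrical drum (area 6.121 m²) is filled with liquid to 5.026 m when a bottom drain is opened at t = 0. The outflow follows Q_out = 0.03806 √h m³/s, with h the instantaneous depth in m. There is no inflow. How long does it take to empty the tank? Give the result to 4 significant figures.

A dh/dt = −Q_out = −0.03806 √h.
∫ h^(−1/2) dh = −(0.03806/A) ∫ dt, giving 2√h = 2√h₀ − (0.03806/A) t.
Set h = 0: 2√h₀ = (0.03806/A) t_empty ⇒ t_empty = 2A√h₀/0.03806.
t_empty = 2·6.121·√5.026/0.03806 = 12.2420·2.24187/0.03806 = 721.099 s.

721.1 s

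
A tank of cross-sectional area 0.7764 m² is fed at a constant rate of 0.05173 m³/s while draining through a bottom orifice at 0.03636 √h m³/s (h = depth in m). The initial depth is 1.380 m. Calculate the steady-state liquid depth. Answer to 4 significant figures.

Volume balance on the tank: A dh/dt = Q_in − 0.03636 √h. At steady state dh/dt = 0:
Q_in = 0.03636 √h_ss ⇒ √h_ss = 0.05173/0.03636 = 1.42272.
h_ss = 1.42272² = 2.02412 m. (Since h₀ = 1.380 m < h_ss, the level will rise toward this value.)

2.024 m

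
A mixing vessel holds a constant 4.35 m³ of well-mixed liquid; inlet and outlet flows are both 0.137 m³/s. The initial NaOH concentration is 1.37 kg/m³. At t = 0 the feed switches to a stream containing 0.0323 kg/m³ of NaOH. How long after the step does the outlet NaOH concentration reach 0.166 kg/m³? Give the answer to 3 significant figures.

73.1 s

Unsteady species balance (constant V, well mixed): V dC/dt = Q(C_in − C), so τ = V/Q = 31.752 s.
C(t) = C_in + (C₀ − C_in) e^(−t/τ). Set C = 0.166 and solve for t:
e^(−t/τ) = (C − C_in)/(C₀ − C_in) = (0.166 − 0.0323)/(1.37 − 0.0323) = 0.099948
t = −τ ln(…) = 31.752 × 2.3031 = 73.128 s.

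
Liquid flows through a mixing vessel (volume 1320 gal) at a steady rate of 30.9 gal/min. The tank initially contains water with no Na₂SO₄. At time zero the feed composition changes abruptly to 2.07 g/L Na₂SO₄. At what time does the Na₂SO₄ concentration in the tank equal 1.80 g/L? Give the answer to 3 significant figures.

Species balance: V dC/dt = Q(C_in − C) ⇒ τ = V/Q = 42.718 min.
C(t) = C_in + (C₀ − C_in) e^(−t/τ). Set C = 1.80 and solve for t:
e^(−t/τ) = (C − C_in)/(C₀ − C_in) = (1.80 − 2.07)/(0 − 2.07) = 0.13043
t = −τ ln(…) = 42.718 × 2.0369 = 87.012 min.

87.0 min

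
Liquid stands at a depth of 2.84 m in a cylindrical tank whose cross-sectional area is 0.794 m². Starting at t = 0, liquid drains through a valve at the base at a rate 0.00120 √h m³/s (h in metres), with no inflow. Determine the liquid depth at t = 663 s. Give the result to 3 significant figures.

Mass balance (ρ constant): A dh/dt = −0.00120 √h.
∫ h^(−1/2) dh = −(0.00120/A) ∫ dt, giving 2√h = 2√h₀ − (0.00120/A) t.
√h = √2.84 − 0.00120·663/(2·0.794) = 1.6852 − 0.50101 = 1.1842.
h = 1.1842² = 1.4024 m.

1.40 m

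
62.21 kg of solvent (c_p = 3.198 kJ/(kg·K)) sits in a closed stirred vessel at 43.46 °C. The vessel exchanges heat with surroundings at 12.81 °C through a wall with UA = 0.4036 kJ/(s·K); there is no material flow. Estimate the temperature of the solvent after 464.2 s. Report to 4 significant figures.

M c_p dT/dt = −UA(T − T_amb).
dT/dt = (T_ss − T)/τ with T_ss = T_amb = 12.8100 °C, τ = M c_p/UA = 62.21·3.198/0.4036 = 492.933 s.
Solution: T(t) = T_ss + (T₀ − T_ss) e^(−t/τ).
T(464.2) = 12.8100 + (30.6500)·0.389960 = 24.7623 °C.

24.76 °C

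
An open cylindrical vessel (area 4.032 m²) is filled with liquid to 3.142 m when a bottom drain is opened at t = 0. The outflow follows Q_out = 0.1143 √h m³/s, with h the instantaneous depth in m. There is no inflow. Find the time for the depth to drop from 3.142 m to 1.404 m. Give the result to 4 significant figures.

41.46 s

Accumulation of liquid (constant cross-section A): A dh/dt = −0.1143 √h.
This is separable: 2 d(√h)/dt = −0.1143/A, so √h = √h₀ − (0.1143/(2A)) t.
t = 2A(√h₀ − √h)/0.1143 = 2·4.032·(√3.142 − √1.404)/0.1143
  = 8.06400 × (1.77257 − 1.18491) / 0.1143 = 41.4604 s.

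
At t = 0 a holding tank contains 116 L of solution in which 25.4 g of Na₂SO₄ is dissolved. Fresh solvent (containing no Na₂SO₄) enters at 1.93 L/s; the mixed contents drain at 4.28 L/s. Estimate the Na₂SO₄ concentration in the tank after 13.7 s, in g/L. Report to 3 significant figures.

Total volume: dV/dt = Q_in − Q_out = -2.3500 L/s, so V(t) = 116 − 2.3500 t and V(13.7) = 83.805 L.
No Na₂SO₄ enters, so dm/dt = −Q_out · (m/V).
Separate: dm/m = −Q_out dt/V(t) ⇒ ln(m/m₀) = −(Q_out/(Q_in−Q_out)) ln(V/V₀).
m = m₀ (V₀/V)^(Q_out/(Q_in−Q_out)) = 25.4 × (116/83.805)^(-1.8213) = 14.050 g.
C = m/V = 14.050/83.805 = 0.16766 g/L.

0.168 g/L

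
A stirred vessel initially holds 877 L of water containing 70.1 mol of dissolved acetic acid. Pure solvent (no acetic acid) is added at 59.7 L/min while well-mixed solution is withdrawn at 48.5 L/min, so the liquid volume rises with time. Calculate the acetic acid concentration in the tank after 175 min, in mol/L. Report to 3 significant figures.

0.000153 mol/L

Let m(t) be the amount of acetic acid. Volume: V(t) = V₀ + (Q_in − Q_out) t = 877 + 11.200 t; V(175) = 2837.0 L.
Solute balance: dm/dt = 0 − Q_out C = −Q_out m/V(t).
dm/m = −Q_out dt/(V₀ + 11.200 t); integrating gives ln(m/m₀) = −(Q_out/(Q_in−Q_out)) ln(V/V₀).
m = m₀ (V₀/V)^(Q_out/(Q_in−Q_out)) = 70.1 × (877/2837.0)^(4.3304) = 0.43435 mol.
C = m/V = 0.43435/2837.0 = 0.00015310 mol/L.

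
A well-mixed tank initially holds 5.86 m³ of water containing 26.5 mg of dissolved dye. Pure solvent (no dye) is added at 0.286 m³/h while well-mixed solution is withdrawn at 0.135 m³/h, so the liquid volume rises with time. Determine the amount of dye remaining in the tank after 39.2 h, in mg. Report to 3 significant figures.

14.2 mg

Let m(t) be the amount of dye. Volume: V(t) = V₀ + (Q_in − Q_out) t = 5.86 + 0.15100 t; V(39.2) = 11.779 m³.
Solute balance: dm/dt = 0 − Q_out C = −Q_out m/V(t).
Separate: dm/m = −Q_out dt/V(t) ⇒ ln(m/m₀) = −(Q_out/(Q_in−Q_out)) ln(V/V₀).
m = m₀ (V₀/V)^(Q_out/(Q_in−Q_out)) = 26.5 × (5.86/11.779)^(0.89404) = 14.196 mg.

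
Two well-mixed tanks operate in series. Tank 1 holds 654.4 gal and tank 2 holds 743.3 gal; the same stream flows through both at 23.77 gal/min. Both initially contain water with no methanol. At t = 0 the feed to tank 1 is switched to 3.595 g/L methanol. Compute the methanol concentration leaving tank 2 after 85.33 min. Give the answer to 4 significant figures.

2.825 g/L

Species balance on tank i: dCᵢ/dt = (Cᵢ₋₁ − Cᵢ)/τᵢ with τᵢ = Vᵢ/Q.
τ₁ = 654.4/23.77 = 27.5305 min; τ₂ = 743.3/23.77 = 31.2705 min.
Tank 1: C₁ = C_in(1 − e^(−t/τ₁)). Tank 2 (τ₁ ≠ τ₂): C₂ = C_in[1 − (τ₁ e^(−t/τ₁) − τ₂ e^(−t/τ₂))/(τ₁ − τ₂)].
At t = 85.33: e^(−t/τ₁) = 0.0450730, e^(−t/τ₂) = 0.0652996.
C₂ = 3.595·[1 − (27.5305·0.0450730 − 31.2705·0.0652996)/(-3.74001)] = 3.595·0.785811 = 2.82499 g/L.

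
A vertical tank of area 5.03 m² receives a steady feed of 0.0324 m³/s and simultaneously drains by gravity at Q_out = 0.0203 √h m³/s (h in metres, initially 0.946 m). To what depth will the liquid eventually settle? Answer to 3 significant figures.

A dh/dt = Q_in − 0.0203 √h. Steady state requires inflow = outflow:
Q_in = 0.0203 √h_ss ⇒ √h_ss = 0.0324/0.0203 = 1.5961.
h_ss = 1.5961² = 2.5474 m. (Since h₀ = 0.946 m < h_ss, the level will rise toward this value.)

2.55 m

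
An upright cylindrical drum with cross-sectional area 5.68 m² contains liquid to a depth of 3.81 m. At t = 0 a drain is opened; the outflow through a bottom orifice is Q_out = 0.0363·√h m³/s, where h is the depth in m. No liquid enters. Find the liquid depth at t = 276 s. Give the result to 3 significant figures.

1.14 m

Accumulation of liquid (constant cross-section A): A dh/dt = −0.0363 √h.
This is separable: 2 d(√h)/dt = −0.0363/A, so √h = √h₀ − (0.0363/(2A)) t.
√h = √3.81 − 0.0363·276/(2·5.68) = 1.9519 − 0.88194 = 1.0700.
h = 1.0700² = 1.1449 m.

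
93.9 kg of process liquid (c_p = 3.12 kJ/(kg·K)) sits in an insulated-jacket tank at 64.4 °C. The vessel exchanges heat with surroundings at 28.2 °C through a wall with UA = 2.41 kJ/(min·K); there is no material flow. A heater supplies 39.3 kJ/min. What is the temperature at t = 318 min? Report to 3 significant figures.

Lumped-capacitance energy balance: M c_p dT/dt = UA(T_amb − T) + Q̇.
dT/dt = (T_ss − T)/τ with T_ss = T_amb + Q̇/UA = 28.2 + 39.3/2.41 = 44.507 °C, τ = M c_p/UA = 93.9·3.12/2.41 = 121.56 min.
Integrating: T(t) = T_ss + (T₀ − T_ss) e^(−t/τ).
T(318) = 44.507 + (19.893)·0.073101 = 45.961 °C.

46.0 °C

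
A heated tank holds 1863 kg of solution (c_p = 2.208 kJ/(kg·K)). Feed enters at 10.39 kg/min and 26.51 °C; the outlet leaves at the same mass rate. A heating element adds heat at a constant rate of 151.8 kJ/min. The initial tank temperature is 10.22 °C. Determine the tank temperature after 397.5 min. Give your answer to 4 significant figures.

30.63 °C

M c_p dT/dt = ṁ c_p (T_in − T) + Q̇.
Rearrange: dT/dt = (T_ss − T)/τ with τ = M/ṁ = 179.307 min and T_ss = T_in + Q̇/(ṁ c_p) = 33.1269 °C.
Integrating: T(t) = T_ss + (T₀ − T_ss) e^(−t/τ).
T(397.5) = 33.1269 + (-22.9069)·e^(−397.5/179.307) = 33.1269 + (-22.9069)·0.108950 = 30.6312 °C.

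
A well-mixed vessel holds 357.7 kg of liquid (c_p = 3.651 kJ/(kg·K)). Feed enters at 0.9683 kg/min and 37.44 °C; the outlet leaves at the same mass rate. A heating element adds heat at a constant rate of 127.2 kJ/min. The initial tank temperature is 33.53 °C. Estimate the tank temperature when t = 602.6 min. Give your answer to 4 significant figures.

M c_p dT/dt = ṁ c_p (T_in − T) + Q̇.
Rearrange: dT/dt = (T_ss − T)/τ with τ = M/ṁ = 369.410 min and T_ss = T_in + Q̇/(ṁ c_p) = 73.4203 °C.
This is linear first-order; T(t) = T_ss + (T₀ − T_ss) e^(−t/τ).
T(602.6) = 73.4203 + (-39.8903)·e^(−602.6/369.410) = 73.4203 + (-39.8903)·0.195685 = 65.6144 °C.

65.61 °C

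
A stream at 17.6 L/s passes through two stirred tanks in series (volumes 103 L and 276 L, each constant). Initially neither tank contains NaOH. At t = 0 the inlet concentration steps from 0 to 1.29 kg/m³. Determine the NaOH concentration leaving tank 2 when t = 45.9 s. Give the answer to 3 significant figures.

Time constants: τᵢ = Vᵢ/Q for each well-mixed tank.
τ₁ = 103/17.6 = 5.8523 s; τ₂ = 276/17.6 = 15.682 s.
Solving the cascade with C₁(0)=C₂(0)=0 gives C₂(t) = C_in[1 − (τ₁ e^(−t/τ₁) − τ₂ e^(−t/τ₂))/(τ₁ − τ₂)].
At t = 45.9: e^(−t/τ₁) = 0.00039245, e^(−t/τ₂) = 0.053560.
C₂ = 1.29·[1 − (5.8523·0.00039245 − 15.682·0.053560)/(-9.8295)] = 1.29·0.91479 = 1.1801 kg/m³.

1.18 kg/m³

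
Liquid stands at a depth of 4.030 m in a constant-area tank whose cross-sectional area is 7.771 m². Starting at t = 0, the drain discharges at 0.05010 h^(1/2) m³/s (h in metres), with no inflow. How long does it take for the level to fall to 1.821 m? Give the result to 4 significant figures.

With no inflow, A dh/dt = −0.05010 √h.
Separate and integrate: 2(√h − √h₀) = −(0.05010/A) t.
t = 2A(√h₀ − √h)/0.05010 = 2·7.771·(√4.030 − √1.821)/0.05010
  = 15.5420 × (2.00749 − 1.34944) / 0.05010 = 204.137 s.

204.1 s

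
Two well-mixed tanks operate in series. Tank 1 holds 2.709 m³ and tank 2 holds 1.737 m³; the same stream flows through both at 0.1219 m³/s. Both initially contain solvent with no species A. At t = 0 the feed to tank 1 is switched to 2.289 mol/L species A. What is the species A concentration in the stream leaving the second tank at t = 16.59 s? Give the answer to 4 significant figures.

Each tank obeys Vᵢ dCᵢ/dt = Q(Cᵢ₋₁ − Cᵢ), so τᵢ = Vᵢ/Q.
τ₁ = 2.709/0.1219 = 22.2231 s; τ₂ = 1.737/0.1219 = 14.2494 s.
Tank 1: C₁ = C_in(1 − e^(−t/τ₁)). Tank 2 (τ₁ ≠ τ₂): C₂ = C_in[1 − (τ₁ e^(−t/τ₁) − τ₂ e^(−t/τ₂))/(τ₁ − τ₂)].
At t = 16.59: e^(−t/τ₁) = 0.474014, e^(−t/τ₂) = 0.312153.
C₂ = 2.289·[1 − (22.2231·0.474014 − 14.2494·0.312153)/(7.97375)] = 2.289·0.236736 = 0.541889 mol/L.

0.5419 mol/L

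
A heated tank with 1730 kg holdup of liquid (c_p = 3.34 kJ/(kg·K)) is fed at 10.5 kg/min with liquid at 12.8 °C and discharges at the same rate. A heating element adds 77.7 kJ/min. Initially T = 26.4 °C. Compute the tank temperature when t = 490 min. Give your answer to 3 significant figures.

15.6 °C

First-law balance (no shaft work): M c_p dT/dt = ṁ c_p (T_in − T) + 77.7.
τ = M/ṁ = 164.76 min; T_ss = T_in + Q̇/(ṁ c_p) = 12.8 + 77.7/(10.5·3.34) = 15.016 °C.
T approaches T_ss exponentially: T(t) = T_ss + (T₀ − T_ss) e^(−t/τ).
T(490) = 15.016 + (11.384)·e^(−490/164.76) = 15.016 + (11.384)·0.051099 = 15.597 °C.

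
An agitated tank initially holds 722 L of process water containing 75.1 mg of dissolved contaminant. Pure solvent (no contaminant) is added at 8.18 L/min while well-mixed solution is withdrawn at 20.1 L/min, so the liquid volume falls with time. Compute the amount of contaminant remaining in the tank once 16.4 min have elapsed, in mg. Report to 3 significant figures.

Let m(t) be the amount of contaminant. Volume: V(t) = V₀ + (Q_in − Q_out) t = 722 − 11.920 t; V(16.4) = 526.51 L.
Solute balance: dm/dt = 0 − Q_out C = −Q_out m/V(t).
Separate: dm/m = −Q_out dt/V(t) ⇒ ln(m/m₀) = −(Q_out/(Q_in−Q_out)) ln(V/V₀).
m = m₀ (V₀/V)^(Q_out/(Q_in−Q_out)) = 75.1 × (722/526.51)^(-1.6862) = 44.097 mg.

44.1 mg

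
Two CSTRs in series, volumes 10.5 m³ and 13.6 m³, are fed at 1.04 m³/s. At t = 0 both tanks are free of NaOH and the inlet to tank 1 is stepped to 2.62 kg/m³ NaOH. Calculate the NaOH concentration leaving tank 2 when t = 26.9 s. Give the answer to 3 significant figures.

1.77 kg/m³

Each tank obeys Vᵢ dCᵢ/dt = Q(Cᵢ₋₁ − Cᵢ), so τᵢ = Vᵢ/Q.
τ₁ = 10.5/1.04 = 10.096 s; τ₂ = 13.6/1.04 = 13.077 s.
Solving the cascade with C₁(0)=C₂(0)=0 gives C₂(t) = C_in[1 − (τ₁ e^(−t/τ₁) − τ₂ e^(−t/τ₂))/(τ₁ − τ₂)].
At t = 26.9: e^(−t/τ₁) = 0.069642, e^(−t/τ₂) = 0.12783.
C₂ = 2.62·[1 − (10.096·0.069642 − 13.077·0.12783)/(-2.9808)] = 2.62·0.67509 = 1.7687 kg/m³.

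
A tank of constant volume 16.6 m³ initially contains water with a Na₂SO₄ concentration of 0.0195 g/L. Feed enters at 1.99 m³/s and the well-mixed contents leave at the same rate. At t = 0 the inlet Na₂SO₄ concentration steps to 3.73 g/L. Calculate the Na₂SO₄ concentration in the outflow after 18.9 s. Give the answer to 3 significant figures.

3.35 g/L

Accumulation = in − out for the solute gives V dC/dt = Q(C_in − C).
So dC/dt = (C_in − C)/τ with τ = V/Q = 16.6/1.99 = 8.3417 s.
This is linear first-order; C(t) = C_in + (C₀ − C_in) e^(−t/τ).
C(18.9) = 3.73 + (0.0195 − 3.73)·e^(−18.9/8.3417) = 3.73 + (-3.7105)·0.10376 = 3.3450 g/L.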